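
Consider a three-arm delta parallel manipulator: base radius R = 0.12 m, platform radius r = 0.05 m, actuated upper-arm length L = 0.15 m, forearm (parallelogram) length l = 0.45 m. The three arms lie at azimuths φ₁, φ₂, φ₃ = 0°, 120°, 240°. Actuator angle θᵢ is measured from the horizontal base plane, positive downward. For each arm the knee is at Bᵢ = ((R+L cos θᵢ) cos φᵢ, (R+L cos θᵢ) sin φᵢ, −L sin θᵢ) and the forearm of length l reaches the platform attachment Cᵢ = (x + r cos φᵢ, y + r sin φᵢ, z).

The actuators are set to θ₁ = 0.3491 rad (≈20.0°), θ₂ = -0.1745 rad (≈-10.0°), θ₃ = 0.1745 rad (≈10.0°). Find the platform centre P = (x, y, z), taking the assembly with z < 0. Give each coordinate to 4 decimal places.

(-0.0659, 0.0555, -0.4017)

O1 = (0.2110·cos0.0°, 0.2110·sin0.0°, -0.0513) = (0.2110, 0.0000, -0.0513)
arm 2 at φ=120.0°: e+L cos θ2 = 0.2177;  O2 = (-0.1089, 0.1886, 0.0260)
O3 = (0.2177·cos240.0°, 0.2177·sin240.0°, -0.0260) = (-0.1089, -0.1886, -0.0260)
subtract pairs → two planes through P
[-0.6396 0.3771 0.1547]·P = 0.0009;  [-0.6396 -0.3771 0.0505]·P = 0.0009
det = 0.4824;  x = -0.0015+0.1604z,  y = 0.0000+-0.1381z
into |P−O₁|² = l²: 1.0448z² + 0.0345z + -0.1547 = 0;  Δ = 0.6479;  z = -0.4017 or 0.3687 → z<0 root = -0.4017
x = -0.0659, y = 0.0555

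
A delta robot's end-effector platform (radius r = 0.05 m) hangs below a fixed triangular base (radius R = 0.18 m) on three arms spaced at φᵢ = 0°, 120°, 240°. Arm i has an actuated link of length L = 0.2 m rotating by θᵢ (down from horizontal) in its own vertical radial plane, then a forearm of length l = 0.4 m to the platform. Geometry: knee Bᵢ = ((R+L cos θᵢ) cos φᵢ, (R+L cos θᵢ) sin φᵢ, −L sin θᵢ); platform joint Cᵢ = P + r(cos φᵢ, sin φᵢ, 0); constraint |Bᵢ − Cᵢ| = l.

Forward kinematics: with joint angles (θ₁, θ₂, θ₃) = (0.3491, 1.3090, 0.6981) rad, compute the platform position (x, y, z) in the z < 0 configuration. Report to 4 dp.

arm 1 at φ=0.0°: ρ1 = 0.3179;  centre 1 = (0.3179, 0.0000, -0.0684)
φ2=120.0°: virtual centre (-0.0909, 0.1574, -0.1932), radius l
φ3=240.0°: virtual centre (-0.1416, -0.2453, -0.1286), radius l
subtract pairs → two planes through P
[-0.8176 0.3148 -0.2495]·P = -0.0354;  [-0.9191 -0.4905 -0.1203]·P = -0.0090
det = 0.6904;  x = 0.0293+-0.2321z,  y = -0.0364+0.1897z
quadratic in z: (1.0899)z²+(0.2570)z+(-0.0707)=0, √Δ=0.6117 → z ∈ {-0.3985, 0.1627}; z = -0.3985 (taking z<0)
x = 0.1218, y = -0.1121

(0.1218, -0.1121, -0.3985)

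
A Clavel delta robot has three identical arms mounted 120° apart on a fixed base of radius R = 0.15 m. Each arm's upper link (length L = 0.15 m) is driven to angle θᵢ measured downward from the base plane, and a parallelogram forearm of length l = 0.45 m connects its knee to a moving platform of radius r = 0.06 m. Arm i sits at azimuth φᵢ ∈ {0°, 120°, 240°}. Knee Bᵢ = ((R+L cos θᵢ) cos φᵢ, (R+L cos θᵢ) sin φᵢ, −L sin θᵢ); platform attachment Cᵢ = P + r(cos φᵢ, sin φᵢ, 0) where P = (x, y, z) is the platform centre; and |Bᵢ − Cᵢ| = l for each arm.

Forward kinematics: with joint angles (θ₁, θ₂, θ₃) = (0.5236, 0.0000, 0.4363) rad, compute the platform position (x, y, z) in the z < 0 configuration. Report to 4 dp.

(-0.0567, 0.0686, -0.4232)

φ1=0.0°: virtual centre (0.2199, 0.0000, -0.0750), radius l
φ2=120.0°: virtual centre (-0.1200, 0.2078, 0.0000), radius l
S3 = (0.2259·cos240.0°, 0.2259·sin240.0°, -0.0634) = (-0.1130, -0.1957, -0.0634)
eliminate P² terms by subtracting sphere 1 from 2 and 3
[-0.6798 0.4157 0.1500]·P = 0.0036;  [-0.6658 -0.3914 0.0232]·P = 0.0011
Cramer: x(z) = -0.0034+0.1259z;  y(z) = 0.0031-0.1549z
into |P−S₁|² = l²: 1.0399z² + 0.0928z + -0.1470 = 0;  Δ = 0.6200;  z = -0.4232 or 0.3340 → z<0 root = -0.4232
x = -0.0567, y = 0.0686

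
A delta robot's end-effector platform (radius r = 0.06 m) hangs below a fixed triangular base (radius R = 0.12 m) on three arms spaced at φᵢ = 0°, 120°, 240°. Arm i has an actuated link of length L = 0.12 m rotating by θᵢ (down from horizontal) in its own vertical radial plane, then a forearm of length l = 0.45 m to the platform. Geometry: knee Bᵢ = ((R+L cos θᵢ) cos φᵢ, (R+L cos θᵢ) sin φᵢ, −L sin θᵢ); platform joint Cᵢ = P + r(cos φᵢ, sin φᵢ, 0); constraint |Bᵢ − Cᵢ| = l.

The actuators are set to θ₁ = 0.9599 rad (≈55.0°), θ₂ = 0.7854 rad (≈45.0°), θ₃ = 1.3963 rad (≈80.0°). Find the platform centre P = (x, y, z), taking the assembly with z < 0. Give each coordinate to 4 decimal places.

S1 = (0.1288·cos0.0°, 0.1288·sin0.0°, -0.0983) = (0.1288, 0.0000, -0.0983)
φ2=120.0°: virtual centre (-0.0724, 0.1254, -0.0849), radius l
φ3=240.0°: virtual centre (-0.0404, -0.0700, -0.1182), radius l
subtract pairs → two planes through P
plane₁₂: -0.4025x+0.2509y+0.0269z = 0.0019
Cramer: x(z) = 0.0083-0.0440z;  y(z) = 0.0210-0.1777z
into |P−S₁|² = l²: 1.0335z² + 0.1997z + -0.1779 = 0;  Δ = 0.7752;  z = -0.5226 or 0.3293 → z<0 root = -0.5226
x = 0.0313, y = 0.1139

(0.0313, 0.1139, -0.5226)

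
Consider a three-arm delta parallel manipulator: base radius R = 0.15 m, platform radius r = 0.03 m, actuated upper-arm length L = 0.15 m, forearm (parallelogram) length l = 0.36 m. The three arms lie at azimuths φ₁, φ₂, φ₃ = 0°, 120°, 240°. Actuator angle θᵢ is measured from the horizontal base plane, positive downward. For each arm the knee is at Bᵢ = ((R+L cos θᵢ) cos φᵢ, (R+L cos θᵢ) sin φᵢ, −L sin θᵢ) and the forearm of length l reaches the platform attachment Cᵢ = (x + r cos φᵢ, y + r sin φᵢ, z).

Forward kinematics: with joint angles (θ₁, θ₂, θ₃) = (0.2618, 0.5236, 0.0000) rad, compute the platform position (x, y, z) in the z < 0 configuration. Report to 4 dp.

arm 1 at φ=0.0°: (R−r)+L cos θ1 = 0.2649;  centre 1 = (0.2649, 0.0000, -0.0388)
centre 2 = (0.2499·cos120.0°, 0.2499·sin120.0°, -0.0750) = (-0.1250, 0.2164, -0.0750)
arm 3 at φ=240.0°: (R−r)+L cos θ3 = 0.2700;  centre 3 = (-0.1350, -0.2338, 0.0000)
subtract pairs → two planes through P
plane₁₂: -0.7797x+0.4328y+-0.0724z = -0.0036
Cramer: x(z) = 0.0016-0.0003z;  y(z) = -0.0054+0.1666z
sphere 1 gives Az²+Bz+C=0 with A=1.0277, B=0.0760, C=-0.0588;  B²−4AC=0.2473;  roots -0.2789, 0.2050;  negative root z = -0.2789
x = 0.0017, y = -0.0519

(0.0017, -0.0519, -0.2789)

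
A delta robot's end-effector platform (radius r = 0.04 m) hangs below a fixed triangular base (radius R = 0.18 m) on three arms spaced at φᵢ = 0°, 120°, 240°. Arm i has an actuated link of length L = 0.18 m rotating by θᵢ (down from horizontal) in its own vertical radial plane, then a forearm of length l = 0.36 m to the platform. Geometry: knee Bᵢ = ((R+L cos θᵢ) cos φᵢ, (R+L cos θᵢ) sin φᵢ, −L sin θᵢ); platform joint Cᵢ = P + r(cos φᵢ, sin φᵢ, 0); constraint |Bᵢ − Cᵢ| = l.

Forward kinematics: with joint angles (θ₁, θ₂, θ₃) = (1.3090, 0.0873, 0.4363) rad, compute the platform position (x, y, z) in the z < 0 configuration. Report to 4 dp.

(-0.1554, 0.0334, -0.2811)

O1 = (0.1866·cos0.0°, 0.1866·sin0.0°, -0.1739) = (0.1866, 0.0000, -0.1739)
arm 2 at φ=120.0°: e+L cos θ2 = 0.3193;  O2 = (-0.1597, 0.2765, -0.0157)
φ3=240.0°: virtual centre (-0.1516, -0.2625, -0.0761), radius l
subtract pairs → two planes through P
[-0.6925 0.5531 0.3163]·P = 0.0372;  [-0.6763 -0.5251 0.1956]·P = 0.0326
det = 0.7376;  x = -0.0509+0.3718z,  y = 0.0034+-0.1064z
sphere 1 gives Az²+Bz+C=0 with A=1.1496, B=0.1704, C=-0.0429;  B²−4AC=0.2265;  roots -0.2811, 0.1329;  negative root z = -0.2811
x = -0.1554, y = 0.0334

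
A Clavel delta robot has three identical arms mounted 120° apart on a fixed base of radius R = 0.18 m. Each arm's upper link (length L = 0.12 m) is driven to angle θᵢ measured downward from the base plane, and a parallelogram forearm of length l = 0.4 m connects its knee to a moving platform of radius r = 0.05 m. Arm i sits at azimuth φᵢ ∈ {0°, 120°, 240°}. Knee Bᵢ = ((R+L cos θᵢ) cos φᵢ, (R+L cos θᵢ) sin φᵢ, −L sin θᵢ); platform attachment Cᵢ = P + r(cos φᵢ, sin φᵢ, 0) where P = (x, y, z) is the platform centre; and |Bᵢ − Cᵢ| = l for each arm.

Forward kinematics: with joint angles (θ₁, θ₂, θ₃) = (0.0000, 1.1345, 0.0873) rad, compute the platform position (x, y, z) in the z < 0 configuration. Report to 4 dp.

S1 = (0.2500·cos0.0°, 0.2500·sin0.0°, 0.0000) = (0.2500, 0.0000, 0.0000)
arm 2 at φ=120.0°: ρ2 = 0.1807;  S2 = (-0.0904, 0.1565, -0.1088)
S3 = (0.2495·cos240.0°, 0.2495·sin240.0°, -0.0105) = (-0.1248, -0.2161, -0.0105)
eliminate P² terms by subtracting sphere 1 from 2 and 3
plane₁₂: -0.6807x+0.3130y+-0.2175z = -0.0180
Cramer: x(z) = 0.0148-0.1902z;  y(z) = -0.0254+0.2814z
into |P−S₁|² = l²: 1.1153z² + 0.0752z + -0.1040 = 0;  Δ = 0.4698;  z = -0.3410 or 0.2736 → z<0 root = -0.3410
x = 0.0796, y = -0.1213

(0.0796, -0.1213, -0.3410)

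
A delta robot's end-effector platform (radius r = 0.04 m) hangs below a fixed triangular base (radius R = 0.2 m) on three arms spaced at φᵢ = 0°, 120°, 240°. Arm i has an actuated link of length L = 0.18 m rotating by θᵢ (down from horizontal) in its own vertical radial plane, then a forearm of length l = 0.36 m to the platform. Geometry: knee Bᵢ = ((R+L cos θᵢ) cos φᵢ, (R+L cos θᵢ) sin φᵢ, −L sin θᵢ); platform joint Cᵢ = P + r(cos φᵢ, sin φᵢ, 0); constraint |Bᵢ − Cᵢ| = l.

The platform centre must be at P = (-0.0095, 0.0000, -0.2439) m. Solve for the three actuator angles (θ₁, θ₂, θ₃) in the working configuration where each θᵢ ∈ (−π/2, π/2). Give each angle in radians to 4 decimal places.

arm 1 (φ=0.0°): x'=-0.0095, y'=0.0000
  A=0.1695, B=-0.2439, C=(l²−L²−A²−y'²−z²)/(2L)=0.0250
  γ=atan2(-0.2439,0.1695)=-0.9635;  ψ=arccos(0.0840)=1.4867;  θ1=γ+ψ≈0.5232
rotate P by −φ2: (0.0047, 0.0082, -0.2439)
  A cos θ + B sin θ = C:  0.1552·cos θ + -0.2439·sin θ = 0.0376
  θ2 = atan2(B,A) + arccos(C/0.2891) = 0.4364
arm 3 (φ=240.0°): x'=0.0048, y'=-0.0082
  A cos θ + B sin θ = C:  0.1552·cos θ + -0.2439·sin θ = 0.0376
  √(A²+B²)=0.2891;  θ3 = -1.0039+1.4403 ≈ 0.4364

θ₁ = 0.5232, θ₂ = 0.4364, θ₃ = 0.4364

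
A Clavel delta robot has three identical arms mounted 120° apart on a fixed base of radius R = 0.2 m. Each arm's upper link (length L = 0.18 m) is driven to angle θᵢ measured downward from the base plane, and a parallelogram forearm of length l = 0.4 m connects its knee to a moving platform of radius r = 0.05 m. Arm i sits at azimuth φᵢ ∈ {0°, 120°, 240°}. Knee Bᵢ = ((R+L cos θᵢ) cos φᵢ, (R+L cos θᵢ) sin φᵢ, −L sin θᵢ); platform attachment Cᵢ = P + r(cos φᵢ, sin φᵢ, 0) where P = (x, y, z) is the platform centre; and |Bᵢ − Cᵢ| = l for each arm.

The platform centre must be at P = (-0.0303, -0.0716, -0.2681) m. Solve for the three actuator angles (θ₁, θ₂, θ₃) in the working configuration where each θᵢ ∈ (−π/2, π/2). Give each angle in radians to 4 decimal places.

rotate P by −φ1: (-0.0303, -0.0716, -0.2681)
  A cos θ + B sin θ = C:  0.1803·cos θ + -0.2681·sin θ = 0.0502
  γ=atan2(-0.2681,0.1803)=-0.9788;  ψ=arccos(0.1555)=1.4147;  θ1=γ+ψ≈0.4359
rotate P by −φ2: (-0.0469, 0.0620, -0.2681)
  e−x'=0.1969;  (l²−L²−(e−x')²−y'²−z²)/2L = 0.0364
  √(A²+B²)=0.3326;  θ2 = -0.9374+1.4610 ≈ 0.5236
rotate P by −φ3: (0.0772, 0.0096, -0.2681)
  A cos θ + B sin θ = C:  0.0728·cos θ + -0.2681·sin θ = 0.1398
  √(A²+B²)=0.2778;  θ3 = -1.3055+1.0435 ≈ -0.2620

θ₁ = 0.4359, θ₂ = 0.5236, θ₃ = -0.2620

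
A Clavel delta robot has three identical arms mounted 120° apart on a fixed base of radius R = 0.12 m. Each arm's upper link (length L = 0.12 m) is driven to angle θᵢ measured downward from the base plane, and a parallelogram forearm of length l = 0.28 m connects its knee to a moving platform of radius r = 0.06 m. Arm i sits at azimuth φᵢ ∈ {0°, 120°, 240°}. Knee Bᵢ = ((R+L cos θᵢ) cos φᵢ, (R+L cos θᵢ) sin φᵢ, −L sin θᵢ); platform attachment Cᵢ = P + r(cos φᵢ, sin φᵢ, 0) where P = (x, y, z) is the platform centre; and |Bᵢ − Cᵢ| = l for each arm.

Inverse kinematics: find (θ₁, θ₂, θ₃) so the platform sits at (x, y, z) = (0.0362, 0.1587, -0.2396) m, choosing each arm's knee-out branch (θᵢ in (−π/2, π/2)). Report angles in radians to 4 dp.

φ1=0.0° → target in arm frame (0.0362, 0.1587)
  A=0.0238, B=-0.2396, C=(l²−L²−A²−y'²−z²)/(2L)=-0.0798
  θ1 = atan2(B,A) + arccos(C/0.2408) = 0.4370
rotate P by −φ2: (0.1193, -0.1107, -0.2396)
  A cos θ + B sin θ = C:  -0.0593·cos θ + -0.2396·sin θ = -0.0383
  √(A²+B²)=0.2468;  θ2 = -1.8136+1.7264 ≈ -0.0871
arm 3 (φ=240.0°): x'=-0.1555, y'=-0.0480
  A=0.2155, B=-0.2396, C=(l²−L²−A²−y'²−z²)/(2L)=-0.1757
  θ3 = atan2(B,A) + arccos(C/0.3223) = 1.3092

θ₁ = 0.4370, θ₂ = -0.0871, θ₃ = 1.3092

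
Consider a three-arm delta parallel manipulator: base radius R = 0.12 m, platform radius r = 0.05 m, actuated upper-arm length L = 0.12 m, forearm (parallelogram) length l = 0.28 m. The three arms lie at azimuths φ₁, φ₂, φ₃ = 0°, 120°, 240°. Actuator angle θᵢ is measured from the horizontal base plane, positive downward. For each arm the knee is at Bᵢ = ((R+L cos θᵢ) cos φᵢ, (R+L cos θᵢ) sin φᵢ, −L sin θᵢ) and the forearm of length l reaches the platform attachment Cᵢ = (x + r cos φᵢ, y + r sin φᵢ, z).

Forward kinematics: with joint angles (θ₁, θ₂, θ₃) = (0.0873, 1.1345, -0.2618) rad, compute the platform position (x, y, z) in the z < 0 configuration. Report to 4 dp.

arm 1 at φ=0.0°: e+L cos θ1 = 0.1895;  O1 = (0.1895, 0.0000, -0.0105)
φ2=120.0°: virtual centre (-0.0604, 0.1045, -0.1088), radius l
φ3=240.0°: virtual centre (-0.0930, -0.1610, 0.0311), radius l
eliminate P² terms by subtracting sphere 1 from 2 and 3
plane₁₂: -0.4998x+0.2091y+-0.1966z = -0.0096
Cramer: x(z) = 0.0115-0.1646z;  y(z) = -0.0186+0.5467z
sphere 1 gives Az²+Bz+C=0 with A=1.3260, B=0.0592, C=-0.0462;  B²−4AC=0.2488;  roots -0.2104, 0.1658;  negative root z = -0.2104
x = 0.0461, y = -0.1336

(0.0461, -0.1336, -0.2104)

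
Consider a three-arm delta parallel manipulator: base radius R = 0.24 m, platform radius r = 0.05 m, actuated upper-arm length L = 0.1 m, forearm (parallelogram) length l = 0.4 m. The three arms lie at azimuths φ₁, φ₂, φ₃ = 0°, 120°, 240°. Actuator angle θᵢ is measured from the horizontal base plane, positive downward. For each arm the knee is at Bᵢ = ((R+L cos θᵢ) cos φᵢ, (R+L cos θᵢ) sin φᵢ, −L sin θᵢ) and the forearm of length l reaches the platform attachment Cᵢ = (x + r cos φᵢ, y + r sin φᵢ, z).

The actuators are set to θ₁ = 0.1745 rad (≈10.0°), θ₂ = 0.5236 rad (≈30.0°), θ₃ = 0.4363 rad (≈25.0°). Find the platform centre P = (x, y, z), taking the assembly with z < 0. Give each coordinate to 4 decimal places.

φ1=0.0°: virtual centre (0.2885, 0.0000, -0.0174), radius l
φ2=120.0°: virtual centre (-0.1383, 0.2395, -0.0500), radius l
centre 3 = (0.2806·cos240.0°, 0.2806·sin240.0°, -0.0423) = (-0.1403, -0.2430, -0.0423)
eliminate P² terms by subtracting sphere 1 from 2 and 3
linear system: -0.8536x+0.4791y = -0.0045−-0.0653z; -0.8576x+-0.4861y = -0.0030−-0.0498z
Cramer: x(z) = 0.0044-0.0673z;  y(z) = -0.0016+0.0163z
quadratic in z: (1.0048)z²+(0.0729)z+(-0.0790)=0, √Δ=0.5681 → z ∈ {-0.3190, 0.2464}; z = -0.3190 (taking z<0)
x = 0.0259, y = -0.0068

(0.0259, -0.0068, -0.3190)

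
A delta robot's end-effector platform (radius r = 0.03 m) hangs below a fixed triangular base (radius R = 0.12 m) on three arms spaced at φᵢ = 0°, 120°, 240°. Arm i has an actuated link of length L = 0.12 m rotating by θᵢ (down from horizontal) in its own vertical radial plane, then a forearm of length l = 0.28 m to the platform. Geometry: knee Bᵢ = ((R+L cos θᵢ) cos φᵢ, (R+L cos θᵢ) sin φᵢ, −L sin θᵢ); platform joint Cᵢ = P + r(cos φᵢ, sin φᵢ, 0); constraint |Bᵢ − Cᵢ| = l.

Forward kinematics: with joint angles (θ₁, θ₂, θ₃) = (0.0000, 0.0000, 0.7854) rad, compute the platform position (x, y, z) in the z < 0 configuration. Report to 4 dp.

(0.0376, 0.0651, -0.2108)

arm 1 at φ=0.0°: e+L cos θ1 = 0.2100;  S1 = (0.2100, 0.0000, 0.0000)
S2 = (0.2100·cos120.0°, 0.2100·sin120.0°, 0.0000) = (-0.1050, 0.1819, 0.0000)
arm 3 at φ=240.0°: e+L cos θ3 = 0.1749;  S3 = (-0.0874, -0.1514, -0.0849)
|S₂|²−|S₁|² = 0.0000;  |S₃|²−|S₁|² = -0.0063
[-0.6300 0.3637 0.0000]·P = 0.0000;  [-0.5949 -0.3029 -0.1697]·P = -0.0063
det = 0.4072;  x = 0.0057+-0.1516z,  y = 0.0098+-0.2626z
quadratic in z: (1.0919)z²+(0.0568)z+(-0.0365)=0, √Δ=0.4035 → z ∈ {-0.2108, 0.1588}; z = -0.2108 (taking z<0)
x = 0.0376, y = 0.0651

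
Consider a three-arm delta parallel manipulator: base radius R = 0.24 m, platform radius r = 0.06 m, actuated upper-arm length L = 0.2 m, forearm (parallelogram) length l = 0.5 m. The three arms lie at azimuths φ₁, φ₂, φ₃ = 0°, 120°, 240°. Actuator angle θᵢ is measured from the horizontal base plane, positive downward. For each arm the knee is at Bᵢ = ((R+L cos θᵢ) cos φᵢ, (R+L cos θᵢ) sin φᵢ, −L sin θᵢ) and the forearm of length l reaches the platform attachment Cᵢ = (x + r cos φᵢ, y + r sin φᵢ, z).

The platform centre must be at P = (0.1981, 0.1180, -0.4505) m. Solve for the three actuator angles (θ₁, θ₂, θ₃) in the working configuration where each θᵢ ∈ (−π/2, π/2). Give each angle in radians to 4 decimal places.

θ₁ = -0.0002, θ₂ = 0.7853, θ₃ = 1.3962

arm 1 (φ=0.0°): x'=0.1981, y'=0.1180
  A cos θ + B sin θ = C:  -0.0181·cos θ + -0.4505·sin θ = -0.0180
  γ=atan2(-0.4505,-0.0181)=-1.6110;  ψ=arccos(-0.0399)=1.6107;  θ1=γ+ψ≈-0.0002
arm 2 (φ=120.0°): x'=0.0031, y'=-0.2306
  e−x'=0.1769;  (l²−L²−(e−x')²−y'²−z²)/2L = -0.1935
  √(A²+B²)=0.4840;  θ2 = -1.1967+1.9820 ≈ 0.7853
rotate P by −φ3: (-0.2012, 0.1126, -0.4505)
  A cos θ + B sin θ = C:  0.3812·cos θ + -0.4505·sin θ = -0.3774
  γ=atan2(-0.4505,0.3812)=-0.8685;  ψ=arccos(-0.6395)=2.2646;  θ3=γ+ψ≈1.3962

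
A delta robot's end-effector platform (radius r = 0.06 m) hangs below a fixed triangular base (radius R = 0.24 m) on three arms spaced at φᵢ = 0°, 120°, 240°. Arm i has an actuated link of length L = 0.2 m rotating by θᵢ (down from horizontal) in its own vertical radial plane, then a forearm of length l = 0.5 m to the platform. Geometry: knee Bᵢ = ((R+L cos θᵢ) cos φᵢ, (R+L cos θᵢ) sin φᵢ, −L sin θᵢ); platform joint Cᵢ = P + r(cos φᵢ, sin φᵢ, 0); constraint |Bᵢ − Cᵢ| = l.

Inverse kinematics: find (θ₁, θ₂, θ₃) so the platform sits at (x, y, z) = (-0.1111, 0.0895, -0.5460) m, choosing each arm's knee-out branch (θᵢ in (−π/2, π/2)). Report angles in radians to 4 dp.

rotate P by −φ1: (-0.1111, 0.0895, -0.5460)
  e−x'=0.2911;  (l²−L²−(e−x')²−y'²−z²)/2L = -0.4522
  γ=atan2(-0.5460,0.2911)=-1.0810;  ψ=arccos(-0.7308)=2.3902;  θ1=γ+ψ≈1.3093
φ2=120.0° → target in arm frame (0.1331, 0.0515)
  e−x'=0.0469;  (l²−L²−(e−x')²−y'²−z²)/2L = -0.2324
  θ2 = atan2(B,A) + arccos(C/0.5480) = 0.5237
φ3=240.0° → target in arm frame (-0.0220, -0.1410)
  e−x'=0.2020;  (l²−L²−(e−x')²−y'²−z²)/2L = -0.3719
  θ3 = atan2(B,A) + arccos(C/0.5822) = 1.0473

θ₁ = 1.3093, θ₂ = 0.5237, θ₃ = 1.0473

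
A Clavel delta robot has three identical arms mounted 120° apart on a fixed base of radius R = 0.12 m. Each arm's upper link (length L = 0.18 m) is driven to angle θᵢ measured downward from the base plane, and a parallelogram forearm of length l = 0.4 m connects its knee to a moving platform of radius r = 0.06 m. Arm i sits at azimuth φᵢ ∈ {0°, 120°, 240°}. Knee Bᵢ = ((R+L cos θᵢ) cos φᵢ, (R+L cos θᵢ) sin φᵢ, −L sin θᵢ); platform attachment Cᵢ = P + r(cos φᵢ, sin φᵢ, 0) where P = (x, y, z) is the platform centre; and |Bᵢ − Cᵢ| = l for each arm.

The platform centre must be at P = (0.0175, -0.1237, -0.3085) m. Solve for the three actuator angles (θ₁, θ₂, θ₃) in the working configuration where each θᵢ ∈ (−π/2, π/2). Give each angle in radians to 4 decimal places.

φ1=0.0° → target in arm frame (0.0175, -0.1237)
  A cos θ + B sin θ = C:  0.0425·cos θ + -0.3085·sin θ = 0.0426
  √(A²+B²)=0.3114;  θ1 = -1.4339+1.4337 ≈ -0.0002
arm 2 (φ=120.0°): x'=-0.1159, y'=0.0467
  e−x'=0.1759;  (l²−L²−(e−x')²−y'²−z²)/2L = -0.0019
  √(A²+B²)=0.3551;  θ2 = -1.0526+1.5762 ≈ 0.5235
φ3=240.0° → target in arm frame (0.0984, 0.0770)
  A cos θ + B sin θ = C:  -0.0384·cos θ + -0.3085·sin θ = 0.0695
  √(A²+B²)=0.3109;  θ3 = -1.6946+1.3453 ≈ -0.3493

θ₁ = -0.0002, θ₂ = 0.5235, θ₃ = -0.3493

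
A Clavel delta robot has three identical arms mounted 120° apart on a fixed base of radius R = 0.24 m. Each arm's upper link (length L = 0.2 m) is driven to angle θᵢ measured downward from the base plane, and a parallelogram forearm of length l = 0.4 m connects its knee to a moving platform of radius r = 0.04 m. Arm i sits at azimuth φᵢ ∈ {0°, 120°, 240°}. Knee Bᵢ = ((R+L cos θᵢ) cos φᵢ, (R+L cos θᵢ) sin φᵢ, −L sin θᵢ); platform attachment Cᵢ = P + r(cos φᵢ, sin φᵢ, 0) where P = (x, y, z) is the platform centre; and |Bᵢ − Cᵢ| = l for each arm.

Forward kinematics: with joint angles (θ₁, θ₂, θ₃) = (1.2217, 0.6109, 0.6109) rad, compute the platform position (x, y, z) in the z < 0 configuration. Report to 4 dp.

(-0.0987, 0.0000, -0.3467)

O1 = (0.2684·cos0.0°, 0.2684·sin0.0°, -0.1879) = (0.2684, 0.0000, -0.1879)
O2 = (0.3638·cos120.0°, 0.3638·sin120.0°, -0.1147) = (-0.1819, 0.3151, -0.1147)
arm 3 at φ=240.0°: e+L cos θ3 = 0.3638;  O3 = (-0.1819, -0.3151, -0.1147)
eliminate P² terms by subtracting sphere 1 from 2 and 3
plane₁₂: -0.9006x+0.6302y+0.1464z = 0.0382
det = 1.1351;  x = -0.0424+0.1626z,  y = 0.0000+0.0000z
into |P−O₁|² = l²: 1.0264z² + 0.2748z + -0.0281 = 0;  Δ = 0.1909;  z = -0.3467 or 0.0789 → z<0 root = -0.3467
x = -0.0987, y = 0.0000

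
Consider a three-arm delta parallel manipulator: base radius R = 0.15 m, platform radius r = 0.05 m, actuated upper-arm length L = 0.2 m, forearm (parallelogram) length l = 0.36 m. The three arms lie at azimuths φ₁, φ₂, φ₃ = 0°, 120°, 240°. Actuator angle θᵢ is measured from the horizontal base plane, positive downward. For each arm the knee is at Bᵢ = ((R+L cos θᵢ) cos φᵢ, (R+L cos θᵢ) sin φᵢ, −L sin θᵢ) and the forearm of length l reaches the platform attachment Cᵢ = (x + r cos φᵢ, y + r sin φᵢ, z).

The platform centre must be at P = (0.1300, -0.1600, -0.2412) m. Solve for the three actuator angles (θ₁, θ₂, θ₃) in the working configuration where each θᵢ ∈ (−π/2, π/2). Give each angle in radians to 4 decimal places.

rotate P by −φ1: (0.1300, -0.1600, -0.2412)
  e−x'=-0.0300;  (l²−L²−(e−x')²−y'²−z²)/2L = 0.0123
  θ1 = atan2(B,A) + arccos(C/0.2431) = -0.1744
φ2=120.0° → target in arm frame (-0.2036, -0.0326)
  A cos θ + B sin θ = C:  0.3036·cos θ + -0.2412·sin θ = -0.1545
  γ=atan2(-0.2412,0.3036)=-0.6714;  ψ=arccos(-0.3984)=1.9806;  θ2=γ+ψ≈1.3092
rotate P by −φ3: (0.0736, 0.1926, -0.2412)
  e−x'=0.0264;  (l²−L²−(e−x')²−y'²−z²)/2L = -0.0159
  √(A²+B²)=0.2426;  θ3 = -1.4616+1.6364 ≈ 0.1748

θ₁ = -0.1744, θ₂ = 1.3092, θ₃ = 0.1748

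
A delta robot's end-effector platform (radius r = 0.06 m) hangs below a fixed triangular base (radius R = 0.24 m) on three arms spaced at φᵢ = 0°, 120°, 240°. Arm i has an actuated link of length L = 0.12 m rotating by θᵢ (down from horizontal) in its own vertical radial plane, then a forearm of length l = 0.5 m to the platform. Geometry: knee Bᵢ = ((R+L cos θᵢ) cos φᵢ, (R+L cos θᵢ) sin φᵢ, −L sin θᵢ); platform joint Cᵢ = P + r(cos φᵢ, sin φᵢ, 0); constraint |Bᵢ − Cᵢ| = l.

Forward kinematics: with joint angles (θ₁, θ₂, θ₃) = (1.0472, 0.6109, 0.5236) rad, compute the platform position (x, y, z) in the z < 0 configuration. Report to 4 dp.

(-0.0708, -0.0107, -0.4954)

centre 1 = (0.2400·cos0.0°, 0.2400·sin0.0°, -0.1039) = (0.2400, 0.0000, -0.1039)
centre 2 = (0.2783·cos120.0°, 0.2783·sin120.0°, -0.0688) = (-0.1391, 0.2410, -0.0688)
arm 3 at φ=240.0°: ρ3 = 0.2839;  centre 3 = (-0.1420, -0.2459, -0.0600)
|centre ₂|²−|centre ₁|² = 0.0138;  |centre ₃|²−|centre ₁|² = 0.0158
[-0.7583 0.4820 0.0702]·P = 0.0138;  [-0.7639 -0.4918 0.0878]·P = 0.0158
det = 0.7411;  x = -0.0194+0.1037z,  y = -0.0020+0.0175z
quadratic in z: (1.0111)z²+(0.1540)z+(-0.1719)=0, √Δ=0.8479 → z ∈ {-0.4954, 0.3432}; z = -0.4954 (taking z<0)
x = -0.0708, y = -0.0107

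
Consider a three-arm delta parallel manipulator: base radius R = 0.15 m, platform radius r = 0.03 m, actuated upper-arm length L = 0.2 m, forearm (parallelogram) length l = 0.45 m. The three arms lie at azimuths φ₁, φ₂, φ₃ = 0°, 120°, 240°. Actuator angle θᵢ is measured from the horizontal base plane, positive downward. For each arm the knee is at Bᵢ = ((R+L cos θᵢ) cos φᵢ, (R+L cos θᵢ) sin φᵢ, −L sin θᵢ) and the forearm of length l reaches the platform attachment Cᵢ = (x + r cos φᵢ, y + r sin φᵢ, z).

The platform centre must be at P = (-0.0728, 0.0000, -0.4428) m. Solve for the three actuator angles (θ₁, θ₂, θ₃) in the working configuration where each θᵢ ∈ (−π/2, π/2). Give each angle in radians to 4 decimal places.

rotate P by −φ1: (-0.0728, 0.0000, -0.4428)
  A=0.1928, B=-0.4428, C=(l²−L²−A²−y'²−z²)/(2L)=-0.1769
  θ1 = atan2(B,A) + arccos(C/0.4830) = 0.7856
φ2=120.0° → target in arm frame (0.0364, 0.0630)
  A cos θ + B sin θ = C:  0.0836·cos θ + -0.4428·sin θ = -0.1113
  √(A²+B²)=0.4506;  θ2 = -1.3842+1.8205 ≈ 0.4363
φ3=240.0° → target in arm frame (0.0364, -0.0630)
  A=0.0836, B=-0.4428, C=(l²−L²−A²−y'²−z²)/(2L)=-0.1113
  γ=atan2(-0.4428,0.0836)=-1.3842;  ψ=arccos(-0.2471)=1.8205;  θ3=γ+ψ≈0.4363

θ₁ = 0.7856, θ₂ = 0.4363, θ₃ = 0.4363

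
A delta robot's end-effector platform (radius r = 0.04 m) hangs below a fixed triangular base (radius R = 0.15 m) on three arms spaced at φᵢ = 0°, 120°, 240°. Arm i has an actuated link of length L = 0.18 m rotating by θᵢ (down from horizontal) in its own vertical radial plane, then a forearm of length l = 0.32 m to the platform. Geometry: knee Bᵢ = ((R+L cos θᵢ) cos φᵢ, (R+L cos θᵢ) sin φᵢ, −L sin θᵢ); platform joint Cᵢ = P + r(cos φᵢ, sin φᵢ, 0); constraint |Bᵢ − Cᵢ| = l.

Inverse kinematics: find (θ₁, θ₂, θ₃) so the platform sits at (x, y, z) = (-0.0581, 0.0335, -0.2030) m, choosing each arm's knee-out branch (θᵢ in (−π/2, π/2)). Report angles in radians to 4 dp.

rotate P by −φ1: (-0.0581, 0.0335, -0.2030)
  e−x'=0.1681;  (l²−L²−(e−x')²−y'²−z²)/2L = -0.0016
  √(A²+B²)=0.2636;  θ1 = -0.8792+1.5770 ≈ 0.6978
rotate P by −φ2: (0.0581, 0.0336, -0.2030)
  e−x'=0.0519;  (l²−L²−(e−x')²−y'²−z²)/2L = 0.0694
  √(A²+B²)=0.2095;  θ2 = -1.3203+1.2335 ≈ -0.0869
arm 3 (φ=240.0°): x'=0.0000, y'=-0.0671
  A cos θ + B sin θ = C:  0.1100·cos θ + -0.2030·sin θ = 0.0339
  γ=atan2(-0.2030,0.1100)=-1.0744;  ψ=arccos(0.1468)=1.4235;  θ3=γ+ψ≈0.3491

θ₁ = 0.6978, θ₂ = -0.0869, θ₃ = 0.3491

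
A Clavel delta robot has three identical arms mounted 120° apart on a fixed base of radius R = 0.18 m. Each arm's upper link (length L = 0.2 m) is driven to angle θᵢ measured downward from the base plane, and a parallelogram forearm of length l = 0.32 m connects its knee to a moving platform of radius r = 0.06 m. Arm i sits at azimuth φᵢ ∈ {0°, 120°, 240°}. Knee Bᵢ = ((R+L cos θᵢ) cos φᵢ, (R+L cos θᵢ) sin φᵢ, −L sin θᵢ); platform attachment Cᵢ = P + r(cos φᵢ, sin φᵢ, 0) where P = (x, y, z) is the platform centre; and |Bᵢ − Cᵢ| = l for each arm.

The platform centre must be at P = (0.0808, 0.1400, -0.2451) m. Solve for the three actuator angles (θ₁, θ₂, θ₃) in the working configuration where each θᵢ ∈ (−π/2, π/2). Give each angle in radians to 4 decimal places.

θ₁ = 0.3492, θ₂ = 0.3489, θ₃ = 1.3963

φ1=0.0° → target in arm frame (0.0808, 0.1400)
  e−x'=0.0392;  (l²−L²−(e−x')²−y'²−z²)/2L = -0.0470
  √(A²+B²)=0.2482;  θ1 = -1.4122+1.7614 ≈ 0.3492
φ2=120.0° → target in arm frame (0.0808, -0.1400)
  A=0.0392, B=-0.2451, C=(l²−L²−A²−y'²−z²)/(2L)=-0.0470
  θ2 = atan2(B,A) + arccos(C/0.2482) = 0.3489
arm 3 (φ=240.0°): x'=-0.1616, y'=0.0000
  A=0.2816, B=-0.2451, C=(l²−L²−A²−y'²−z²)/(2L)=-0.1925
  θ3 = atan2(B,A) + arccos(C/0.3734) = 1.3963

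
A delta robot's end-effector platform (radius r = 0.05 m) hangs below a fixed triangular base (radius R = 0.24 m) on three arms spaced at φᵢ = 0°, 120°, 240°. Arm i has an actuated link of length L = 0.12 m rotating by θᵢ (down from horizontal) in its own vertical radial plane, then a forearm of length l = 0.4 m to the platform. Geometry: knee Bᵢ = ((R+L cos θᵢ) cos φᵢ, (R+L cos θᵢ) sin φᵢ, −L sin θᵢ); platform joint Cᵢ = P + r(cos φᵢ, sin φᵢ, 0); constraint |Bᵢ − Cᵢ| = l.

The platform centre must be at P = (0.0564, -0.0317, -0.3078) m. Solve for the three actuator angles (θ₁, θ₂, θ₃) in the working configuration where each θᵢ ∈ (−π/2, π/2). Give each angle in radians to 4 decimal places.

θ₁ = 0.0008, θ₂ = 0.7857, θ₃ = 0.4361

rotate P by −φ1: (0.0564, -0.0317, -0.3078)
  A cos θ + B sin θ = C:  0.1336·cos θ + -0.3078·sin θ = 0.1334
  θ1 = atan2(B,A) + arccos(C/0.3355) = 0.0008
φ2=120.0° → target in arm frame (-0.0557, -0.0330)
  A cos θ + B sin θ = C:  0.2457·cos θ + -0.3078·sin θ = -0.0441
  γ=atan2(-0.3078,0.2457)=-0.8972;  ψ=arccos(-0.1119)=1.6829;  θ2=γ+ψ≈0.7857
rotate P by −φ3: (-0.0007, 0.0647, -0.3078)
  e−x'=0.1907;  (l²−L²−(e−x')²−y'²−z²)/2L = 0.0429
  γ=atan2(-0.3078,0.1907)=-1.0160;  ψ=arccos(0.1184)=1.4521;  θ3=γ+ψ≈0.4361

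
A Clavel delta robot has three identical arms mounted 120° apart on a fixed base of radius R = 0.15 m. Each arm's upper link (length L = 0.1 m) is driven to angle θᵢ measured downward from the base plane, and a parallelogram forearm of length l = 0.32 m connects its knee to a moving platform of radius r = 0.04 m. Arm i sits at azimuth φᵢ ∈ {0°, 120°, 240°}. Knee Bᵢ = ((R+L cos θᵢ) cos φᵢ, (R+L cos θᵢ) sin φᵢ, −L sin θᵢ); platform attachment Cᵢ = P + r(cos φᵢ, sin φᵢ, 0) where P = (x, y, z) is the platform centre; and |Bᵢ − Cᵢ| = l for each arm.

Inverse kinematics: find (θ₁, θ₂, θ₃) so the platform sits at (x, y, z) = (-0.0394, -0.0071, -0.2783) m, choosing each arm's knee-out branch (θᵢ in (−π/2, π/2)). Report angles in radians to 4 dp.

θ₁ = 0.6104, θ₂ = 0.2618, θ₃ = 0.1741

φ1=0.0° → target in arm frame (-0.0394, -0.0071)
  A=0.1494, B=-0.2783, C=(l²−L²−A²−y'²−z²)/(2L)=-0.0371
  γ=atan2(-0.2783,0.1494)=-1.0781;  ψ=arccos(-0.1175)=1.6885;  θ1=γ+ψ≈0.6104
φ2=120.0° → target in arm frame (0.0136, 0.0377)
  e−x'=0.0964;  (l²−L²−(e−x')²−y'²−z²)/2L = 0.0211
  √(A²+B²)=0.2945;  θ2 = -1.2372+1.4990 ≈ 0.2618
rotate P by −φ3: (0.0258, -0.0306, -0.2783)
  A cos θ + B sin θ = C:  0.0842·cos θ + -0.2783·sin θ = 0.0347
  γ=atan2(-0.2783,0.0842)=-1.2772;  ψ=arccos(0.1192)=1.4513;  θ3=γ+ψ≈0.1741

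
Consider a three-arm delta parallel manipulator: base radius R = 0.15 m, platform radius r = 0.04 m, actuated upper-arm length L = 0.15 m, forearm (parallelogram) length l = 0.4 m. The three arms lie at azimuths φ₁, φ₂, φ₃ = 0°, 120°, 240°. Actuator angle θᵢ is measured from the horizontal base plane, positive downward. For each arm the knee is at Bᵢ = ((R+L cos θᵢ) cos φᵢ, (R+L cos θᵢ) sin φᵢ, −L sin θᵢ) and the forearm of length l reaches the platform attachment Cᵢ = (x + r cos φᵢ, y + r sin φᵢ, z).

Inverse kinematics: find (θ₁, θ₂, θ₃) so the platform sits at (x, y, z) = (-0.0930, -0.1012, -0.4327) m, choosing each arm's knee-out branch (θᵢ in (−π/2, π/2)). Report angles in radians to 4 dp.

arm 1 (φ=0.0°): x'=-0.0930, y'=-0.1012
  e−x'=0.2030;  (l²−L²−(e−x')²−y'²−z²)/2L = -0.3373
  γ=atan2(-0.4327,0.2030)=-1.1321;  ψ=arccos(-0.7056)=2.3541;  θ1=γ+ψ≈1.2220
rotate P by −φ2: (-0.0411, 0.1311, -0.4327)
  A=0.1511, B=-0.4327, C=(l²−L²−A²−y'²−z²)/(2L)=-0.2992
  γ=atan2(-0.4327,0.1511)=-1.2347;  ψ=arccos(-0.6529)=2.2822;  θ2=γ+ψ≈1.0474
arm 3 (φ=240.0°): x'=0.1341, y'=-0.0299
  A cos θ + B sin θ = C:  -0.0241·cos θ + -0.4327·sin θ = -0.1707
  θ3 = atan2(B,A) + arccos(C/0.4334) = 0.3491

θ₁ = 1.2220, θ₂ = 1.0474, θ₃ = 0.3491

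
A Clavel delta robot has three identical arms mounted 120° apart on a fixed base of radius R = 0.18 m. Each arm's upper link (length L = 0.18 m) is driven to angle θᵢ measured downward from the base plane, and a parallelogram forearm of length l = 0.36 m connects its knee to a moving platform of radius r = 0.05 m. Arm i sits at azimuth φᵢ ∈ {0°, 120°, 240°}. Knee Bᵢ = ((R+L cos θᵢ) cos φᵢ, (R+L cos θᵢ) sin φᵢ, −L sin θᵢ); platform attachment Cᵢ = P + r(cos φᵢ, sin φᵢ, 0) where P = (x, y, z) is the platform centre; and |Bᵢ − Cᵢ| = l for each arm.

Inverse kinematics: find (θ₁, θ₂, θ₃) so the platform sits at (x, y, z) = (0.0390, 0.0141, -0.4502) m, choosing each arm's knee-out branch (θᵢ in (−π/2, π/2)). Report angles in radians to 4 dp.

θ₁ = 0.9598, θ₂ = 1.1344, θ₃ = 1.2213

rotate P by −φ1: (0.0390, 0.0141, -0.4502)
  A=0.0910, B=-0.4502, C=(l²−L²−A²−y'²−z²)/(2L)=-0.3166
  θ1 = atan2(B,A) + arccos(C/0.4593) = 0.9598
φ2=120.0° → target in arm frame (-0.0073, -0.0408)
  e−x'=0.1373;  (l²−L²−(e−x')²−y'²−z²)/2L = -0.3500
  √(A²+B²)=0.4707;  θ2 = -1.2748+2.4092 ≈ 1.1344
φ3=240.0° → target in arm frame (-0.0317, 0.0267)
  e−x'=0.1617;  (l²−L²−(e−x')²−y'²−z²)/2L = -0.3676
  γ=atan2(-0.4502,0.1617)=-1.2260;  ψ=arccos(-0.7685)=2.4473;  θ3=γ+ψ≈1.2213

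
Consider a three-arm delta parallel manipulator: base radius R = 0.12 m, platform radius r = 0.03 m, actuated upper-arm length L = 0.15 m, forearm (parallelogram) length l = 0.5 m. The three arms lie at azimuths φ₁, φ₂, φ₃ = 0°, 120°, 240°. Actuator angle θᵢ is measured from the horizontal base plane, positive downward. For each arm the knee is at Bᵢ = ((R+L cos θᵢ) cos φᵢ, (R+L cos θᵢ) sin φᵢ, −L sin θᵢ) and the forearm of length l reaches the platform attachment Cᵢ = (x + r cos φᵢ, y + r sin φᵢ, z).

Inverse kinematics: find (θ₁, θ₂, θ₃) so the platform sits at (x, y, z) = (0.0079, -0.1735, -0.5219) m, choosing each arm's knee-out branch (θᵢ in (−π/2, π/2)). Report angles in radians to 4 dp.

arm 1 (φ=0.0°): x'=0.0079, y'=-0.1735
  A=0.0821, B=-0.5219, C=(l²−L²−A²−y'²−z²)/(2L)=-0.2724
  γ=atan2(-0.5219,0.0821)=-1.4148;  ψ=arccos(-0.5156)=2.1125;  θ1=γ+ψ≈0.6978
φ2=120.0° → target in arm frame (-0.1542, 0.0799)
  e−x'=0.2442;  (l²−L²−(e−x')²−y'²−z²)/2L = -0.3697
  γ=atan2(-0.5219,0.2442)=-1.1331;  ψ=arccos(-0.6416)=2.2673;  θ2=γ+ψ≈1.1342
rotate P by −φ3: (0.1463, 0.0936, -0.5219)
  A=-0.0563, B=-0.5219, C=(l²−L²−A²−y'²−z²)/(2L)=-0.1894
  √(A²+B²)=0.5249;  θ3 = -1.6783+1.9399 ≈ 0.2616

θ₁ = 0.6978, θ₂ = 1.1342, θ₃ = 0.2616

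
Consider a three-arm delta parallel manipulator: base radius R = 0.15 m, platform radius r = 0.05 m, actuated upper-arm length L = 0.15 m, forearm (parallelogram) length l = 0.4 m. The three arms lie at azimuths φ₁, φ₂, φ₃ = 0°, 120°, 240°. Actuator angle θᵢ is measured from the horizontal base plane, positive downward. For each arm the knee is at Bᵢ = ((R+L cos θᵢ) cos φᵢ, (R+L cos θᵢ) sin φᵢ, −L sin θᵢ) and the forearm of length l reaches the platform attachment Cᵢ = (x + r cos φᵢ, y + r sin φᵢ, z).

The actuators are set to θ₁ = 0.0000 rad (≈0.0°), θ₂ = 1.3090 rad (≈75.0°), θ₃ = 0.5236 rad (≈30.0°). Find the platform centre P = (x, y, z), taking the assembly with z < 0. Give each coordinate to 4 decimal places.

(0.1515, -0.1301, -0.3652)

centre 1 = (0.2500·cos0.0°, 0.2500·sin0.0°, 0.0000) = (0.2500, 0.0000, 0.0000)
centre 2 = (0.1388·cos120.0°, 0.1388·sin120.0°, -0.1449) = (-0.0694, 0.1202, -0.1449)
arm 3 at φ=240.0°: (R−r)+L cos θ3 = 0.2299;  centre 3 = (-0.1150, -0.1991, -0.0750)
subtract pairs → two planes through P
[-0.6388 0.2404 -0.2898]·P = -0.0222;  [-0.7299 -0.3982 -0.1500]·P = -0.0040
det = 0.4299;  x = 0.0228+-0.3523z,  y = -0.0318+0.2691z
into |P−centre ₁|² = l²: 1.1966z² + 0.1430z + -0.1074 = 0;  Δ = 0.5344;  z = -0.3652 or 0.2457 → z<0 root = -0.3652
x = 0.1515, y = -0.1301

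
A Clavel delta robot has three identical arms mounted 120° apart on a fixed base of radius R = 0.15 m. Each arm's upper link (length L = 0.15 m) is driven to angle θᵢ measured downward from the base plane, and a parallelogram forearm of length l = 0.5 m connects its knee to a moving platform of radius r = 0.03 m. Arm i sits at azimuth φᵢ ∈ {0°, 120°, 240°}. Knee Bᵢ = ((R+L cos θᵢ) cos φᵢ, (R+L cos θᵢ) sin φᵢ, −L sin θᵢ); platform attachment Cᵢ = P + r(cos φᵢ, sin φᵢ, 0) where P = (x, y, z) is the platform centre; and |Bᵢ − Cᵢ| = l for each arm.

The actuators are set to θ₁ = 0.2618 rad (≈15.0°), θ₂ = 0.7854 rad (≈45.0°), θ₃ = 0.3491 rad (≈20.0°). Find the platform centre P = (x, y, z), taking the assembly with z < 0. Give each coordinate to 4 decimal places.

arm 1 at φ=0.0°: ρ1 = 0.2649;  centre 1 = (0.2649, 0.0000, -0.0388)
centre 2 = (0.2261·cos120.0°, 0.2261·sin120.0°, -0.1061) = (-0.1130, 0.1958, -0.1061)
centre 3 = (0.2610·cos240.0°, 0.2610·sin240.0°, -0.0513) = (-0.1305, -0.2260, -0.0513)
eliminate P² terms by subtracting sphere 1 from 2 and 3
plane₁₂: -0.7558x+0.3916y+-0.1345z = -0.0093
Cramer: x(z) = 0.0070-0.1084z;  y(z) = -0.0102+0.1343z
quadratic in z: (1.0298)z²+(0.1308)z+(-0.1819)=0, √Δ=0.8754 → z ∈ {-0.4886, 0.3616}; z = -0.4886 (taking z<0)
x = 0.0600, y = -0.0758

(0.0600, -0.0758, -0.4886)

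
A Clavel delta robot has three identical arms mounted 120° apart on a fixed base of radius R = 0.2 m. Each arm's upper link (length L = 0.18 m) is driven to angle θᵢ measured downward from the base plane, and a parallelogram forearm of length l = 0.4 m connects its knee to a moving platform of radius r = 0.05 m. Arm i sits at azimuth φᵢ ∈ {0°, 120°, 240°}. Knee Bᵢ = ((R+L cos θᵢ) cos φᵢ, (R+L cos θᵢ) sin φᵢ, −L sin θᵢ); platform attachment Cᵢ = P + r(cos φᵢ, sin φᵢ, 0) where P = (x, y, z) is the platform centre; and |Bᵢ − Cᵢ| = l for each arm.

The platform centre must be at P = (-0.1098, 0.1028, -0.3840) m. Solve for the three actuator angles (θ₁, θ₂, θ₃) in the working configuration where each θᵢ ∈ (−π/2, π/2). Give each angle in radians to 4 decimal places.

rotate P by −φ1: (-0.1098, 0.1028, -0.3840)
  A cos θ + B sin θ = C:  0.2598·cos θ + -0.3840·sin θ = -0.2720
  γ=atan2(-0.3840,0.2598)=-0.9760;  ψ=arccos(-0.5867)=2.1977;  θ1=γ+ψ≈1.2218
φ2=120.0° → target in arm frame (0.1439, 0.0437)
  A=0.0061, B=-0.3840, C=(l²−L²−A²−y'²−z²)/(2L)=-0.0606
  γ=atan2(-0.3840,0.0061)=-1.5550;  ψ=arccos(-0.1577)=1.7291;  θ2=γ+ψ≈0.1742
arm 3 (φ=240.0°): x'=-0.0341, y'=-0.1465
  A=0.1841, B=-0.3840, C=(l²−L²−A²−y'²−z²)/(2L)=-0.2089
  γ=atan2(-0.3840,0.1841)=-1.1237;  ψ=arccos(-0.4906)=2.0836;  θ3=γ+ψ≈0.9599

θ₁ = 1.2218, θ₂ = 0.1742, θ₃ = 0.9599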